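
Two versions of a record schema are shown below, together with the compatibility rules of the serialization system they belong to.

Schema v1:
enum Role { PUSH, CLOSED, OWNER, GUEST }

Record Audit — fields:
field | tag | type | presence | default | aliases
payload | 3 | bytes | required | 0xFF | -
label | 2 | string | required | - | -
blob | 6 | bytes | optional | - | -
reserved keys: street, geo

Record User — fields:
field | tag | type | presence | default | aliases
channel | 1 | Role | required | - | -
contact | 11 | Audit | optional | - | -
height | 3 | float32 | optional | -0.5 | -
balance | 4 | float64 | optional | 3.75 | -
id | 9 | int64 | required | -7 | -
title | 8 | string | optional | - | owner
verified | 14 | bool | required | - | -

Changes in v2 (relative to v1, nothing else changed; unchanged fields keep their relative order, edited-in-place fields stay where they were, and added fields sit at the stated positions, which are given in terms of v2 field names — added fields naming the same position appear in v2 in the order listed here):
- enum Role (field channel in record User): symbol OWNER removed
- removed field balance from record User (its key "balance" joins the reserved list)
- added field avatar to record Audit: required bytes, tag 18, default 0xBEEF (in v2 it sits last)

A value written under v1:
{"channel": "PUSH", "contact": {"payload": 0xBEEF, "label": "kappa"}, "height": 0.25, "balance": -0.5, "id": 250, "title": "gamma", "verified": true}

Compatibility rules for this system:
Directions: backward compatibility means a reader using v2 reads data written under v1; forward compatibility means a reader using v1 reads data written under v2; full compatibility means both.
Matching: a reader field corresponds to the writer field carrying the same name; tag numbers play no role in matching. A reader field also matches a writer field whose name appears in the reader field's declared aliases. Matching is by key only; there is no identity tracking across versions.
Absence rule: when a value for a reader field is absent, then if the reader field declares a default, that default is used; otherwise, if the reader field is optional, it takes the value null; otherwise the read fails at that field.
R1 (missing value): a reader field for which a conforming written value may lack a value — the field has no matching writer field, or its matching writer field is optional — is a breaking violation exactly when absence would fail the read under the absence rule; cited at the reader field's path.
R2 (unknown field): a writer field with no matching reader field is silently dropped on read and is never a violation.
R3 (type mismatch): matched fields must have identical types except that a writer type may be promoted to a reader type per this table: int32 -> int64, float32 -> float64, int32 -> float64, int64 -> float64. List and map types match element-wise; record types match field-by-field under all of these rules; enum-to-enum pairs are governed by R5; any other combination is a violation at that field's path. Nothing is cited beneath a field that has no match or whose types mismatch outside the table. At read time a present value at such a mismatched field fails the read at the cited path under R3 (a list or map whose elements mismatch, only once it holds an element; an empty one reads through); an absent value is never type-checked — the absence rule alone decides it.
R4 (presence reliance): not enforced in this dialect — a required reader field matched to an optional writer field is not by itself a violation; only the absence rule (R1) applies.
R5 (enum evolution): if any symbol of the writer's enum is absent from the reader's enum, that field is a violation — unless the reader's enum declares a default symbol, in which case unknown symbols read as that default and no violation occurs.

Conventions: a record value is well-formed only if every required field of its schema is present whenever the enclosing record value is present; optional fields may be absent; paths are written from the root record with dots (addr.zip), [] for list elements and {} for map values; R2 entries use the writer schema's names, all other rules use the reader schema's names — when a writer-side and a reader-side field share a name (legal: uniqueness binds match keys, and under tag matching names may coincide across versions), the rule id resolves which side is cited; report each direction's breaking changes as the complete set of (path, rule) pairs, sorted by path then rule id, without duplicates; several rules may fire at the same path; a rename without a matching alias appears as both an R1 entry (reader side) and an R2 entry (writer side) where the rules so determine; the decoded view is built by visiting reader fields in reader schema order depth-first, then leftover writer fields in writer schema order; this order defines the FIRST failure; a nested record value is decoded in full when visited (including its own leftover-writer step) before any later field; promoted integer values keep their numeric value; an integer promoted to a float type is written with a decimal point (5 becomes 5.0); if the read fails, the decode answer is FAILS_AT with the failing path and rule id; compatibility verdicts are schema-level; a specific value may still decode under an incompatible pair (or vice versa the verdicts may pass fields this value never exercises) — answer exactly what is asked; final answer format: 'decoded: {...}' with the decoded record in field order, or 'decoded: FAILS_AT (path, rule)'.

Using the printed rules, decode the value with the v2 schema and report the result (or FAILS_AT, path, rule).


decoded: {"channel": "PUSH", "contact": {"payload": 0xBEEF, "label": "kappa", "blob": null, "avatar": 0xBEEF}, "height": 0.25, "id": 250, "title": "gamma", "verified": true}

in User below, arrows point writer -> reader
migrating the User value to v2:
  channel := "PUSH"
  contact.payload := 0xBEEF
  contact.label := "kappa"
  contact.blob := null (absent, optional -> null)
  contact.avatar := 0xBEEF (absent -> default)
  height := 0.25
  id := 250
  title := "gamma"
  verified := true
  writer balance: unknown -> dropped
  => decoded: {"channel": "PUSH", "contact": {"payload": 0xBEEF, "label": "kappa", "blob": null, "avatar": 0xBEEF}, "height": 0.25, "id": 250, "title": "gamma", "verified": true}
ruling out the remaining User differences:
  enum Role (field channel in record User): symbol OWNER removed -> shifts the User verdicts, not this decode


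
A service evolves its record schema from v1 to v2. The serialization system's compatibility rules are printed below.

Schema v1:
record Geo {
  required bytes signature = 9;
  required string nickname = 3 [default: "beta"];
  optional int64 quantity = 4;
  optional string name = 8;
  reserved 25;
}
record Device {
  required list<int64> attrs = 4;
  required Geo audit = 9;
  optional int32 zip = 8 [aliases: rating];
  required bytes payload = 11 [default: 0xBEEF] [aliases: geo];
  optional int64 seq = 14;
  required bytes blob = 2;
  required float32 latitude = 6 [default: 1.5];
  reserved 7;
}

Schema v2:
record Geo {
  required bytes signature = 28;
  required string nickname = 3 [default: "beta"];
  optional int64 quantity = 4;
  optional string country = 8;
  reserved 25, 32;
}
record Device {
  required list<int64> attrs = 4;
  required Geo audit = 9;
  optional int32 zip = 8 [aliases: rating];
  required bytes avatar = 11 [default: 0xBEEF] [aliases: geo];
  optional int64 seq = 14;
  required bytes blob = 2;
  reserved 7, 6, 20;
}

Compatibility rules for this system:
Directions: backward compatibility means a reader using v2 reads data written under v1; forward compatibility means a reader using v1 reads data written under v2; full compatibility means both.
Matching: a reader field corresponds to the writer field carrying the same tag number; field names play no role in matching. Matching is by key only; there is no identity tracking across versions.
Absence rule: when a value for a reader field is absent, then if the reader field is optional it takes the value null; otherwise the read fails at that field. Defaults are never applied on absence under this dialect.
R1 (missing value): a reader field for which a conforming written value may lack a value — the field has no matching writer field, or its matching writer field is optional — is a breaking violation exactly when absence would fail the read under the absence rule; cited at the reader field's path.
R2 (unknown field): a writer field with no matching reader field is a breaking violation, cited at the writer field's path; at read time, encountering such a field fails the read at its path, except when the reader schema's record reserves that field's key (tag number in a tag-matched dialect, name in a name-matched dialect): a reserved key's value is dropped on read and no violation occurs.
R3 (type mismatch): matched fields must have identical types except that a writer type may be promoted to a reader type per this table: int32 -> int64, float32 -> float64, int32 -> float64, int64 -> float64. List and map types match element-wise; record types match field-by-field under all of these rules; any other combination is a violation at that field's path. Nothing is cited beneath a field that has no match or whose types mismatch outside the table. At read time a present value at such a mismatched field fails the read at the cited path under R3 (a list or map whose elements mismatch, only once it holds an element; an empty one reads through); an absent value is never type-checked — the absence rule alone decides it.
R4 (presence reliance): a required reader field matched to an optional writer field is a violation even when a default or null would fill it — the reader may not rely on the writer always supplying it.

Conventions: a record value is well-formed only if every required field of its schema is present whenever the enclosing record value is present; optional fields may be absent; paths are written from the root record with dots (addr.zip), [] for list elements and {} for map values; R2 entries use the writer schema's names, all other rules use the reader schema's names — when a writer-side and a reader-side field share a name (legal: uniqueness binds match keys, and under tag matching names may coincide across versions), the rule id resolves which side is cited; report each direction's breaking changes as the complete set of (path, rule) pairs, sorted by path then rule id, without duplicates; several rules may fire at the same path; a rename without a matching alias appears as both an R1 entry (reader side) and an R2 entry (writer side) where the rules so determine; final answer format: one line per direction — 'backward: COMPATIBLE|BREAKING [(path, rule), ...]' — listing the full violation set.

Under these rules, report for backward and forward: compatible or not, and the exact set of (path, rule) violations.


each type pair in Device: writer, then reader
checking backward for Device: reader v2 against writer v1:
  attrs: paired with writer attrs (list<int64> -> list<int64>; writer required)
  audit: paired with writer audit (Geo -> Geo; writer required)
  zip: paired with writer zip (int32 -> int32; writer optional)
  avatar: paired with writer payload (bytes -> bytes; writer required)
  seq: paired with writer seq (int64 -> int64; writer optional)
  blob: paired with writer blob (bytes -> bytes; writer required)
  writer field latitude has no reader counterpart
  audit.signature has no writer counterpart
  audit.nickname: paired with writer audit.nickname (string -> string; writer required)
  audit.quantity: paired with writer audit.quantity (int64 -> int64; writer optional)
  audit.country: paired with writer audit.name (string -> string; writer optional)
  writer field audit.signature has no reader counterpart
  rule R1 violated at audit.signature
  rule R2 violated at audit.signature
  => backward: BREAKING (2)
checking forward for Device: reader v1 against writer v2:
  attrs: paired with writer attrs (list<int64> -> list<int64>; writer required)
  audit: paired with writer audit (Geo -> Geo; writer required)
  zip: paired with writer zip (int32 -> int32; writer optional)
  payload: paired with writer avatar (bytes -> bytes; writer required)
  seq: paired with writer seq (int64 -> int64; writer optional)
  blob: paired with writer blob (bytes -> bytes; writer required)
  latitude has no writer counterpart
  audit.signature has no writer counterpart
  audit.nickname: paired with writer audit.nickname (string -> string; writer required)
  audit.quantity: paired with writer audit.quantity (int64 -> int64; writer optional)
  audit.name: paired with writer audit.country (string -> string; writer optional)
  writer field audit.signature has no reader counterpart
  rule R1 violated at audit.signature
  rule R2 violated at audit.signature
  rule R1 violated at latitude
  => forward: BREAKING (3)

backward: BREAKING [(audit.signature, R1), (audit.signature, R2)]; forward: BREAKING [(audit.signature, R1), (audit.signature, R2), (latitude, R1)]


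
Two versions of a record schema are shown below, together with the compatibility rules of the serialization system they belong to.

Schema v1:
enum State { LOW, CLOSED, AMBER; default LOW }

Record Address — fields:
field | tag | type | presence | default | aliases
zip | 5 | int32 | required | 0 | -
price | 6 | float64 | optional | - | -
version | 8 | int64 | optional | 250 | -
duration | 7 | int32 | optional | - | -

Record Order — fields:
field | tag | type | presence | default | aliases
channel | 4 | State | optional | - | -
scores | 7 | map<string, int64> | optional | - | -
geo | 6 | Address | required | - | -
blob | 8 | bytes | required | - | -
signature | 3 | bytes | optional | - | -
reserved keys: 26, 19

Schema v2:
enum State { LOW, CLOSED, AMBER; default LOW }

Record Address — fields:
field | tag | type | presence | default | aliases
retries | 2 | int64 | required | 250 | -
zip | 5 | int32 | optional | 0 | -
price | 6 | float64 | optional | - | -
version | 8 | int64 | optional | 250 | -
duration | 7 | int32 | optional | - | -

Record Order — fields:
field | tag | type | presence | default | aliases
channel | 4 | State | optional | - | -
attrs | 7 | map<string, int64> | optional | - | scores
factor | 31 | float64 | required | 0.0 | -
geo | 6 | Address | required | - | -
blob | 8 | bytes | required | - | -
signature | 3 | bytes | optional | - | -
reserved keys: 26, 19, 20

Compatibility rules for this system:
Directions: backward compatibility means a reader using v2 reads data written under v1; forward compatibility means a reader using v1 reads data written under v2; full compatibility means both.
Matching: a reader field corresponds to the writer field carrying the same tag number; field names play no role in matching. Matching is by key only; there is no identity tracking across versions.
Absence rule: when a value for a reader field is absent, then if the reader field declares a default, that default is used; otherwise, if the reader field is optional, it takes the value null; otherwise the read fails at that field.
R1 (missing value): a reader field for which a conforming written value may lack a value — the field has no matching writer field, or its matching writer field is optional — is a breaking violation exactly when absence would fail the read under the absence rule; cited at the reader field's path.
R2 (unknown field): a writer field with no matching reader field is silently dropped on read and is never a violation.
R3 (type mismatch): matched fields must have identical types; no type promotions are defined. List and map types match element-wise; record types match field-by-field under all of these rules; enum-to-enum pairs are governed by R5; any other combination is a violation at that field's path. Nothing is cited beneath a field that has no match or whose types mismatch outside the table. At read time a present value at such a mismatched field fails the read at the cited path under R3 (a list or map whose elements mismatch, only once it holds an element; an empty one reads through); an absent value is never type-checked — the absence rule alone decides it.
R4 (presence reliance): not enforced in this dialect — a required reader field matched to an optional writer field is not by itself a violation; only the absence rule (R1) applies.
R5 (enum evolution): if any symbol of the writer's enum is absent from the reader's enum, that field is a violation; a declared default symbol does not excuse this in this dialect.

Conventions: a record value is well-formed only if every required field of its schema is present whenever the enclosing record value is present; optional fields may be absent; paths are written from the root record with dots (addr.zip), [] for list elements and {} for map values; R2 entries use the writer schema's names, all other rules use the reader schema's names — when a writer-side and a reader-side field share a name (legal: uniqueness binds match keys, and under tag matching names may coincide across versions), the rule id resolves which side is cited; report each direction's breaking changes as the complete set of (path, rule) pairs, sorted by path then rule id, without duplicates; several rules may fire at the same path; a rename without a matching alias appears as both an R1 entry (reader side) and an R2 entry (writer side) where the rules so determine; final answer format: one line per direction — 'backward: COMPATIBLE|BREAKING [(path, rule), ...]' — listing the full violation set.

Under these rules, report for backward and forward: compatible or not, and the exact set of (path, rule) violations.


the writer's type comes first in each Order pair
backward analysis of Order with v2 as reader and v1 as writer:
  channel: State -> State, writer optional; from channel
  attrs: map<string, int64> -> map<string, int64>, writer optional; from scores
  factor: no writer match
  geo: Address -> Address, writer required; from geo
  blob: bytes -> bytes, writer required; from blob
  signature: bytes -> bytes, writer optional; from signature
  geo.retries: no writer match
  geo.zip: int32 -> int32, writer required; from geo.zip
  geo.price: float64 -> float64, writer optional; from geo.price
  geo.version: int64 -> int64, writer optional; from geo.version
  geo.duration: int32 -> int32, writer optional; from geo.duration
  => no violations; backward on Order: COMPATIBLE
forward analysis of Order with v1 as reader and v2 as writer:
  channel: State -> State, writer optional; from channel
  scores: map<string, int64> -> map<string, int64>, writer optional; from attrs
  geo: Address -> Address, writer required; from geo
  blob: bytes -> bytes, writer required; from blob
  signature: bytes -> bytes, writer optional; from signature
  factor (writer side), unknown to reader
  geo.zip: int32 -> int32, writer optional; from geo.zip
  geo.price: float64 -> float64, writer optional; from geo.price
  geo.version: int64 -> int64, writer optional; from geo.version
  geo.duration: int32 -> int32, writer optional; from geo.duration
  geo.retries (writer side), unknown to reader
  => no violations; forward on Order: COMPATIBLE

backward: COMPATIBLE []; forward: COMPATIBLE []


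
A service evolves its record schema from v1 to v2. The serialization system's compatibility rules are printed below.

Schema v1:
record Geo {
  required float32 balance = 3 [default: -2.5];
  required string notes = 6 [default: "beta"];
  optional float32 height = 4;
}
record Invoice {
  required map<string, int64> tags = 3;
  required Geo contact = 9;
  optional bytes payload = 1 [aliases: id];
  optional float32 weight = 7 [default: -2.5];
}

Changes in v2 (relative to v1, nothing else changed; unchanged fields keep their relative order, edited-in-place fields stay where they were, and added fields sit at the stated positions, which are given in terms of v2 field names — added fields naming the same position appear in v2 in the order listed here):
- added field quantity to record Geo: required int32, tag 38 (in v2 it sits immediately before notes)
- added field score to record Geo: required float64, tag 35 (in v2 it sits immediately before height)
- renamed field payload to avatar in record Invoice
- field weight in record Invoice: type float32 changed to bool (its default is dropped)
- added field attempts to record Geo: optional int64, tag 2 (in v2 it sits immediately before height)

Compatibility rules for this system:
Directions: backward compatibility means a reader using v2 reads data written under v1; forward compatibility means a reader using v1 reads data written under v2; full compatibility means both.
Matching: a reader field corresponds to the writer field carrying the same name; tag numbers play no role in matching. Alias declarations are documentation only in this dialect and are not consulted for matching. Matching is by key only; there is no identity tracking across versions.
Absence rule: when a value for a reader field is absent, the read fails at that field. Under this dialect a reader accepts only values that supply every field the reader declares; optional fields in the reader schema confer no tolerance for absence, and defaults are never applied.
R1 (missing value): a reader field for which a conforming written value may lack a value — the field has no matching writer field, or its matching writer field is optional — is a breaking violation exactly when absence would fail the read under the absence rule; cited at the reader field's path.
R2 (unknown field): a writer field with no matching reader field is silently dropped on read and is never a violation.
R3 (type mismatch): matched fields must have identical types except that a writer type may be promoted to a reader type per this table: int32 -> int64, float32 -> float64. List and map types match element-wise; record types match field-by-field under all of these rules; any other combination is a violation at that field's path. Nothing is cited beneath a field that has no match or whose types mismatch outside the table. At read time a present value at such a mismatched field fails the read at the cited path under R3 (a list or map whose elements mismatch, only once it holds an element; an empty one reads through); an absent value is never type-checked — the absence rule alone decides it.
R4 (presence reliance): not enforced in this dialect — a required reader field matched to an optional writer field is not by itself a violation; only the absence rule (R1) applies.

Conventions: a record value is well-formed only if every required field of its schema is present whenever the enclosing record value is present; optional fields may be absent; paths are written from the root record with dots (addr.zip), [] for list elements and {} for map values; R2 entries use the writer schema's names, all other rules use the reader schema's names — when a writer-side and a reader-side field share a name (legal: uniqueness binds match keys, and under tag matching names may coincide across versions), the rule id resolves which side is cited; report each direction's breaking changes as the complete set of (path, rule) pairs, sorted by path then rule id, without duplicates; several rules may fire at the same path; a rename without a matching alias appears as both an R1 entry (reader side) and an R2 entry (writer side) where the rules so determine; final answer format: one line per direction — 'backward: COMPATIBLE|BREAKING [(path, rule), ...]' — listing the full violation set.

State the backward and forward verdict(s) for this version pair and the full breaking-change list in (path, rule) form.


arrows below run writer -> reader for Invoice
backward on Invoice — v2 reading data written by v1:
  tags <- tags (map<string, int64> -> map<string, int64>, writer required)
  contact <- contact (Geo -> Geo, writer required)
  avatar: no writer match
  weight <- weight (float32 -> bool, writer optional)
  writer field payload has no reader counterpart
  contact.balance <- contact.balance (float32 -> float32, writer required)
  contact.quantity: no writer match
  contact.notes <- contact.notes (string -> string, writer required)
  contact.score: no writer match
  contact.attempts: no writer match
  contact.height <- contact.height (float32 -> float32, writer optional)
  breaking: (avatar, R1)
  breaking: (contact.attempts, R1)
  breaking: (contact.height, R1)
  breaking: (contact.quantity, R1)
  breaking: (contact.score, R1)
  breaking: (weight, R1)
  breaking: (weight, R3)
  => backward verdict for Invoice: BREAKING, 7 violation(s)
forward on Invoice — v1 reading data written by v2:
  tags <- tags (map<string, int64> -> map<string, int64>, writer required)
  contact <- contact (Geo -> Geo, writer required)
  payload: no writer match
  weight <- weight (bool -> float32, writer optional)
  writer field avatar has no reader counterpart
  contact.balance <- contact.balance (float32 -> float32, writer required)
  contact.notes <- contact.notes (string -> string, writer required)
  contact.height <- contact.height (float32 -> float32, writer optional)
  writer field contact.quantity has no reader counterpart
  writer field contact.score has no reader counterpart
  writer field contact.attempts has no reader counterpart
  breaking: (contact.height, R1)
  breaking: (payload, R1)
  breaking: (weight, R1)
  breaking: (weight, R3)
  => forward verdict for Invoice: BREAKING, 4 violation(s)

backward: BREAKING [(avatar, R1), (contact.attempts, R1), (contact.height, R1), (contact.quantity, R1), (contact.score, R1), (weight, R1), (weight, R3)]; forward: BREAKING [(contact.height, R1), (payload, R1), (weight, R1), (weight, R3)]


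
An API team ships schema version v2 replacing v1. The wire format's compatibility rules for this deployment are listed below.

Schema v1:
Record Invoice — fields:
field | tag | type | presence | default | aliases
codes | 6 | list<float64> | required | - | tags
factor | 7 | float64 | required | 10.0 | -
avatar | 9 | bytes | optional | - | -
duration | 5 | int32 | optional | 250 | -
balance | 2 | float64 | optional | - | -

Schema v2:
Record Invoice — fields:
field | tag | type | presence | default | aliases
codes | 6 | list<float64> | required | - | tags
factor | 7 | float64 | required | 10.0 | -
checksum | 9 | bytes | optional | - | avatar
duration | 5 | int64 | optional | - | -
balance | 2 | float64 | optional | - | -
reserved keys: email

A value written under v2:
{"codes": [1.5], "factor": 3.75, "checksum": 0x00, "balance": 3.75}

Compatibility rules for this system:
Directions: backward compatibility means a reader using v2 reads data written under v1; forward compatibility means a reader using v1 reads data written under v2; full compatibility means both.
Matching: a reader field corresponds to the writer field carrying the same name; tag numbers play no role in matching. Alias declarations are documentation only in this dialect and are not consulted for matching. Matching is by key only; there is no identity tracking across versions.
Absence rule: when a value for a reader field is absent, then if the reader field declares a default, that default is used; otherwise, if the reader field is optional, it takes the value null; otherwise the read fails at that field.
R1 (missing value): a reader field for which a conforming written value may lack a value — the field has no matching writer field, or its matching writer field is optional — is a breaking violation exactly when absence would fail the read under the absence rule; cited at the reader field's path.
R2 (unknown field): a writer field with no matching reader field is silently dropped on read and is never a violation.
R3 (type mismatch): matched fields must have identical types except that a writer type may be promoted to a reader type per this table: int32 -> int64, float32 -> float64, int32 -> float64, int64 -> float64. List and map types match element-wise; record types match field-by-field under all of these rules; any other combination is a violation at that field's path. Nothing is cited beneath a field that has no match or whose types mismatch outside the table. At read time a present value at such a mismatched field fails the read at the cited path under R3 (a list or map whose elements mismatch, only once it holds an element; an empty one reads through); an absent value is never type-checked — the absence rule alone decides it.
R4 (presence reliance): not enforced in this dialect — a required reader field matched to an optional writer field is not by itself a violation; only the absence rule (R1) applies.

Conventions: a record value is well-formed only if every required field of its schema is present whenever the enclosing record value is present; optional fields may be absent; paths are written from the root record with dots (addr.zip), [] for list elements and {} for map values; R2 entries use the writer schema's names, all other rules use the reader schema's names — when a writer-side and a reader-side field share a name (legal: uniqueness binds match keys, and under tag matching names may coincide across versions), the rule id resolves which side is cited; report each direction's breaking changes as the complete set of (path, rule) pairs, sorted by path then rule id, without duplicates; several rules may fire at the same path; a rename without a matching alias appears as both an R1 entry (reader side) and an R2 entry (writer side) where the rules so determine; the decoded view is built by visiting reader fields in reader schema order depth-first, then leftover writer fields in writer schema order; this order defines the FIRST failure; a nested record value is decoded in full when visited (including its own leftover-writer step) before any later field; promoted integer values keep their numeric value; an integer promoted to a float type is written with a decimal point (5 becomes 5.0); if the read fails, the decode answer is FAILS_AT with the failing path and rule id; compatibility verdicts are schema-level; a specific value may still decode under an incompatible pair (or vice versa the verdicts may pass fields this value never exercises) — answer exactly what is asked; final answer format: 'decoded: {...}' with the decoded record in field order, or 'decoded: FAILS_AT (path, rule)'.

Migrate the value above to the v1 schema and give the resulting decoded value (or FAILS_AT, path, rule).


arrows below run writer -> reader for Invoice
decode walk for Invoice under reader schema v1:
  codes := [1.5]
  factor := 3.75
  avatar := null (missing; optional => null)
  duration := 250 (missing; default applied)
  balance := 3.75
  writer checksum: no reader field; dropped
  => decoded: {"codes": [1.5], "factor": 3.75, "avatar": null, "duration": 250, "balance": 3.75}
the other Invoice changes do not affect what is asked:
  field duration in record Invoice: type int32 changed to int64 (its default is dropped) -> matters for Invoice compatibility verdicts, not for this value's decode

decoded: {"codes": [1.5], "factor": 3.75, "avatar": null, "duration": 250, "balance": 3.75}


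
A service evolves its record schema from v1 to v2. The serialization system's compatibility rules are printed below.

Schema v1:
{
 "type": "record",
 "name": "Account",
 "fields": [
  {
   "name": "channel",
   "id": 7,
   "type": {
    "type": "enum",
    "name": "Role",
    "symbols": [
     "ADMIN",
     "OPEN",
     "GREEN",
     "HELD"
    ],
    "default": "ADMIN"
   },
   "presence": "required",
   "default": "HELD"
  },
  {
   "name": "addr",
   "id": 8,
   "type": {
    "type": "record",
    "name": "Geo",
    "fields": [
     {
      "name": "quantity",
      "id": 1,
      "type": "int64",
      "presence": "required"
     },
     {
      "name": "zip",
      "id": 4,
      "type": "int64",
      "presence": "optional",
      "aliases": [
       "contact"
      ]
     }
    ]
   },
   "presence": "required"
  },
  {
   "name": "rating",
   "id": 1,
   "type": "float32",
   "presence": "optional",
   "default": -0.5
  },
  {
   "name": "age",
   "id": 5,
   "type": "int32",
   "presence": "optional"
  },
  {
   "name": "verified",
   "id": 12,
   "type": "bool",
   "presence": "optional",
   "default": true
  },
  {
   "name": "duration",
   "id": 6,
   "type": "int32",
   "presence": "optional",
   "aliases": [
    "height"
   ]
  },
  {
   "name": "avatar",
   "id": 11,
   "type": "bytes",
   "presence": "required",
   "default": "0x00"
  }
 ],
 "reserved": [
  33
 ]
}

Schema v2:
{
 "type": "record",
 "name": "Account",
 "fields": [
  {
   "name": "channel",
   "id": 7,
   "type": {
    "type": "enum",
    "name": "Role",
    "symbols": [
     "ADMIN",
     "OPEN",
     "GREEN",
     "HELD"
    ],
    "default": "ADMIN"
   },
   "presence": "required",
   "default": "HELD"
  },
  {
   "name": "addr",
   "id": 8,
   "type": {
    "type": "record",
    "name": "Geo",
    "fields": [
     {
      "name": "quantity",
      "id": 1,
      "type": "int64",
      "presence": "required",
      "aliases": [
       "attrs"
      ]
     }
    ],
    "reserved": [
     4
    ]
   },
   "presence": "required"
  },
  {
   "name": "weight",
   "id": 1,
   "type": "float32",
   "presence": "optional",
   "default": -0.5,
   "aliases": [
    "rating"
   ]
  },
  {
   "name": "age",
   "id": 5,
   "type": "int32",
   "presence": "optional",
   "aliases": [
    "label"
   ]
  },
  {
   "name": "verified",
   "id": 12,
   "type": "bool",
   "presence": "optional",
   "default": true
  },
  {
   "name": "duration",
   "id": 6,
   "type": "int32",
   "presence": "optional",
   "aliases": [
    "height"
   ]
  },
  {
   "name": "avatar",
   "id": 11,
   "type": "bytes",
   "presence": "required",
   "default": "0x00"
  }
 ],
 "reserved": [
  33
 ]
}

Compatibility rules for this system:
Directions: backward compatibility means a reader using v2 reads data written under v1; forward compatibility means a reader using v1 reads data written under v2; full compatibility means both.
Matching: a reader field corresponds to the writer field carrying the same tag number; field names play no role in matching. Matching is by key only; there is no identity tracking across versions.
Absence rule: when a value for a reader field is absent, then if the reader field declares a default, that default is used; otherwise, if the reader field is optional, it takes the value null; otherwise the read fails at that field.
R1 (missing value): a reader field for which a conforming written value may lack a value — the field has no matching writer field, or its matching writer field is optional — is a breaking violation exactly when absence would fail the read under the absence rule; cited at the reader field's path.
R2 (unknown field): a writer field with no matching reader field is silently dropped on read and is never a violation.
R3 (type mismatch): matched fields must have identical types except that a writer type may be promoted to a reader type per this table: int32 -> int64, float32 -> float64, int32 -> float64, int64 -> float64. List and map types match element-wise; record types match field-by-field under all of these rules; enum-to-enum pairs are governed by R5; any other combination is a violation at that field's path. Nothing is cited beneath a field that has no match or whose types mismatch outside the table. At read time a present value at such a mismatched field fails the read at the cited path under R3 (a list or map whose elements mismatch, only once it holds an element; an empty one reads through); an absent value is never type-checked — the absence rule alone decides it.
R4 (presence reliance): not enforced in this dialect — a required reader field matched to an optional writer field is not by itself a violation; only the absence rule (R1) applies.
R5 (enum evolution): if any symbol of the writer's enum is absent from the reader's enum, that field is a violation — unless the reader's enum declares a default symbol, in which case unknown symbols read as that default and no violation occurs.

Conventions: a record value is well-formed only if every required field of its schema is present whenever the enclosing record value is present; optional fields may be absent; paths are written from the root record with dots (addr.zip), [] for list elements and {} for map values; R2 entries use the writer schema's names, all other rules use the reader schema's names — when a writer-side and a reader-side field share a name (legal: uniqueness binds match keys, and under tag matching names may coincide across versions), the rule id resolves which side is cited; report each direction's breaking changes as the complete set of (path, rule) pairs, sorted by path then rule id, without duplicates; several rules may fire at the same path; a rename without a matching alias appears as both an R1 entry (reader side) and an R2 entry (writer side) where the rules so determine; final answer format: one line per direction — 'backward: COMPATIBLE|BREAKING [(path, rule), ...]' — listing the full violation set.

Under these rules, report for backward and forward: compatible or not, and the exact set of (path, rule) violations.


backward: COMPATIBLE []; forward: COMPATIBLE []

the writer's type comes first in each Account pair
backward analysis of Account with v2 as reader and v1 as writer:
  channel <- channel (Role -> Role, writer required)
  addr <- addr (Geo -> Geo, writer required)
  weight <- rating (float32 -> float32, writer optional)
  age <- age (int32 -> int32, writer optional)
  verified <- verified (bool -> bool, writer optional)
  duration <- duration (int32 -> int32, writer optional)
  avatar <- avatar (bytes -> bytes, writer required)
  addr.quantity <- addr.quantity (int64 -> int64, writer required)
  leftover writer field: addr.zip
  nothing fires on Account: backward is COMPATIBLE
forward analysis of Account with v1 as reader and v2 as writer:
  channel <- channel (Role -> Role, writer required)
  addr <- addr (Geo -> Geo, writer required)
  rating <- weight (float32 -> float32, writer optional)
  age <- age (int32 -> int32, writer optional)
  verified <- verified (bool -> bool, writer optional)
  duration <- duration (int32 -> int32, writer optional)
  avatar <- avatar (bytes -> bytes, writer required)
  addr.quantity <- addr.quantity (int64 -> int64, writer required)
  no writer field matches reader addr.zip
  nothing fires on Account: forward is COMPATIBLE


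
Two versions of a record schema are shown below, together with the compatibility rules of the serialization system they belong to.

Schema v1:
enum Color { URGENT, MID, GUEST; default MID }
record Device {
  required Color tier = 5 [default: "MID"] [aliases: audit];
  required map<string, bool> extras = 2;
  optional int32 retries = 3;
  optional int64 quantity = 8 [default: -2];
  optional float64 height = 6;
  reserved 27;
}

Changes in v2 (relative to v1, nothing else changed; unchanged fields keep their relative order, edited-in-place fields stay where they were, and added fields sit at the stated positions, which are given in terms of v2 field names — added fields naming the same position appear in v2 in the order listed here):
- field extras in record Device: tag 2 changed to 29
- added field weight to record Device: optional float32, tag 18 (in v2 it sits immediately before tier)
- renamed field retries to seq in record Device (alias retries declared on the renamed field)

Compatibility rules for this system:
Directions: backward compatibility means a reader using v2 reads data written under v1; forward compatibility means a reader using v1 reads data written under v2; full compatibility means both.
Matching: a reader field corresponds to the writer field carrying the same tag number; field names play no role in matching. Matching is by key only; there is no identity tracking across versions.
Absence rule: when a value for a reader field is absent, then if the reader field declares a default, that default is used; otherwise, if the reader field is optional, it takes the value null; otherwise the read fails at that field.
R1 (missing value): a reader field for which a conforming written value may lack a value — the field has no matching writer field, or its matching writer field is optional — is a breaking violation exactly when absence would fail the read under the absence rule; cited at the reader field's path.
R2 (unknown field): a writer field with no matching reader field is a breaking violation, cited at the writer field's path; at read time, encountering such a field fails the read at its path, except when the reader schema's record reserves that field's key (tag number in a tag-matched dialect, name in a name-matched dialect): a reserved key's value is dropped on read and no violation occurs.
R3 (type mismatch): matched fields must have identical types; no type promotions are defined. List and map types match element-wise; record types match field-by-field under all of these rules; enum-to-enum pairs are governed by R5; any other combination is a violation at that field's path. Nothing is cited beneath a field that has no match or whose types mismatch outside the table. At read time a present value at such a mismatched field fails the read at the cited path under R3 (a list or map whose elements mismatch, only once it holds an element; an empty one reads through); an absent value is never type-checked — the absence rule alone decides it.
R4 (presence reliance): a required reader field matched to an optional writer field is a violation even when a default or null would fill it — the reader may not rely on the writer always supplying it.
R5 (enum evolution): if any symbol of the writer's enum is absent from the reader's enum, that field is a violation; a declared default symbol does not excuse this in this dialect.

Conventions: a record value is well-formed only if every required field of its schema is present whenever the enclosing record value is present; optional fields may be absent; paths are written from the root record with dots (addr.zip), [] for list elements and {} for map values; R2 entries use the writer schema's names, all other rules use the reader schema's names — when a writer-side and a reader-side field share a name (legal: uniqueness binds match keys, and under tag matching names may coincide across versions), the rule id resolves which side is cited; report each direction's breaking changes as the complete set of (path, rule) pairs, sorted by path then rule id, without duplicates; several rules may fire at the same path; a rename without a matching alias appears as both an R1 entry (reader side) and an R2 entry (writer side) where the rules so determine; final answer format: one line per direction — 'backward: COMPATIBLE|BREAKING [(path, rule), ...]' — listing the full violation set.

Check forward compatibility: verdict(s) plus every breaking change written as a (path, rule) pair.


forward: BREAKING [(extras, R1), (extras, R2), (weight, R2)]

each type pair in Device: writer, then reader
forward on Device — v1 reading data written by v2:
  tier: paired with writer tier (Color -> Color; writer required)
  extras: no writer-side match
  retries: paired with writer seq (int32 -> int32; writer optional)
  quantity: paired with writer quantity (int64 -> int64; writer optional)
  height: paired with writer height (float64 -> float64; writer optional)
  writer weight: unknown to reader
  writer extras: unknown to reader
  rule R1 violated at extras
  rule R2 violated at extras
  rule R2 violated at weight
  => forward: BREAKING (3)
checking off the Device differences that do not matter here:
  renamed field retries to seq in record Device (alias retries declared on the renamed field) -> fires no rule on Device, leaving the asked answer as it is
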